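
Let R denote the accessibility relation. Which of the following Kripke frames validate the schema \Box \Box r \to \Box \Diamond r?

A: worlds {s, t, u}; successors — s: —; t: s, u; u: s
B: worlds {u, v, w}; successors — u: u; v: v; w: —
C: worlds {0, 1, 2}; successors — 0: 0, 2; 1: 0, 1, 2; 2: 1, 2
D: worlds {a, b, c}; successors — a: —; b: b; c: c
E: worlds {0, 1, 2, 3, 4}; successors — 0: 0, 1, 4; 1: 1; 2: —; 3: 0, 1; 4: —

Frame correspondent (Sahlqvist): \forall x \forall z (xRz \to \exists w (x R^2 w \wedge zRw)) — i.e. a generalized confluence (Geach) condition.
A: fails — tRs but no w with tR²w and sRw.
B: condition met.
C: condition met.
D: condition met.
E: fails — 0R4 but no w with 0R²w and 4Rw.
Valid on: B, C, D.

B, C, D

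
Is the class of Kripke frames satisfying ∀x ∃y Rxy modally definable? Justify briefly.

Yes — defined by □q → ◇q

The condition is seriality. A defining modal formula is □q → ◇q.
Suppose □q→◇q is valid. At any x set V(q)=W. Then □q at x, so ◇q at x, so x has a successor.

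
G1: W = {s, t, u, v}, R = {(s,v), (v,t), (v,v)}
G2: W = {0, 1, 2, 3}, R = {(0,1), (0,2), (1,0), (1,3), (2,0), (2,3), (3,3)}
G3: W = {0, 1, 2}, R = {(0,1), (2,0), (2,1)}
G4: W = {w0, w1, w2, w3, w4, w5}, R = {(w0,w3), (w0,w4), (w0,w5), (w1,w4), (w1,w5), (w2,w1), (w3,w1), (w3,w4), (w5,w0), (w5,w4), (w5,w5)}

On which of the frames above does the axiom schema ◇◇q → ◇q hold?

Frame correspondent (Sahlqvist): ∀x ∀y ∀z (Rxy ∧ Ryz → Rxz) — i.e. transitivity.
G1: fails — Rsv and Rvt but not Rst.
G2: fails — R10 and R02 but not R12.
G3: satisfies the condition.
G4: fails — Rw1w5 and Rw5w0 but not Rw1w0.
Valid on: G3.

G3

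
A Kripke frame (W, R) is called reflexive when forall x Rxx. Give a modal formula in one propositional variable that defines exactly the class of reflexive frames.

A defining formula is □r → r (the T axiom).

□r → r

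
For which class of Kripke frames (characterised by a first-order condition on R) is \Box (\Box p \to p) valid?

Shift-reflexivity

Suppose □(□p→p) is valid. Take Rxy and set V(p)={w : Ryw}. Then at y, □p holds; since □(□p→p) at x, □p→p at y, so p at y, i.e. Ryy.
Conversely, any frame satisfying \forall x \forall y (Rxy \to Ryy) validates the schema.
Frame condition: \forall x \forall y (Rxy \to Ryy).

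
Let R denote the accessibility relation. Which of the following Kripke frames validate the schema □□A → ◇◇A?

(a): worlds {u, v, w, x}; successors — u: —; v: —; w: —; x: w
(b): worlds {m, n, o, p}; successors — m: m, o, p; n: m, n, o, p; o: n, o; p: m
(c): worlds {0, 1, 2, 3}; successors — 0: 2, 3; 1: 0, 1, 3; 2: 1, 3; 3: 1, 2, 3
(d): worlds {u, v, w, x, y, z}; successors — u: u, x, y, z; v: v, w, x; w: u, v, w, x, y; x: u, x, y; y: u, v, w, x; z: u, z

(b), (c), (d)

The schema corresponds to a generalized confluence (Geach) condition: ∀x ∃w (xR²w ∧ xR²w).
(a): fails — at u but no t with uR²t and uR²t.
(b): condition met.
(c): condition met.
(d): condition met.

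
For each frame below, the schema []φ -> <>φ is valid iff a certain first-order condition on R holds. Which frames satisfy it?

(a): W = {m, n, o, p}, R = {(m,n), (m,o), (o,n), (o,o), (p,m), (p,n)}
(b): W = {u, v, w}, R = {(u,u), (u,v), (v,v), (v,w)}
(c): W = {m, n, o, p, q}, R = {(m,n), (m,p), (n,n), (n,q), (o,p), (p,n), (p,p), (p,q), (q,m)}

(c)

Frame correspondent (Sahlqvist): forall x exists y Rxy — i.e. seriality.
(a): fails — world n has no successor.
(b): fails — world w has no successor.
(c): ✓.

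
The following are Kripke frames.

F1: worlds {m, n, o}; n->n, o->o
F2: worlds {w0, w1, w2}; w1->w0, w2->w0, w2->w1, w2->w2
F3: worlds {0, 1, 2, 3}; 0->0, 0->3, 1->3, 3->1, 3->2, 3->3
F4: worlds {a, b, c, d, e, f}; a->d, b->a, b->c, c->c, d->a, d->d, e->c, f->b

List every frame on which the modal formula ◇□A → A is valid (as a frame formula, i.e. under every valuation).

F1

This is the axiom for a generalized confluence (Geach) condition; its first-order frame correspondent is ∀x ∀y (xRy → ∃w (yRw ∧ x = w)).
F1: condition met.
F2: fails — w1Rw0 but no w with w0Rw and w1=w.
F3: fails — 0R3 but no w with 3Rw and 0=w.
F4: fails — bRa but no w with aRw and b=w.
Valid on: F1.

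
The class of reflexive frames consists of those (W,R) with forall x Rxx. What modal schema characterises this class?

A defining formula is □s → s (the T axiom).
Suppose □s→s is valid. At any x set V(s)={w : Rxw}. Then □s holds at x, so s holds at x, i.e. Rxx.

□s → s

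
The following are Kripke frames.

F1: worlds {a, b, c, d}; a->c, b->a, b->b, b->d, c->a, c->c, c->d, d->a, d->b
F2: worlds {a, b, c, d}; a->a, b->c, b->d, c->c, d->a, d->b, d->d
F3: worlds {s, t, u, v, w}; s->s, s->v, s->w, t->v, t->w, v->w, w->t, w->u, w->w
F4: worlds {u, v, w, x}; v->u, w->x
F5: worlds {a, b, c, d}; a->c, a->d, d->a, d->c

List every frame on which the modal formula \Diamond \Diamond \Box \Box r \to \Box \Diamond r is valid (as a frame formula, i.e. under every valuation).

This is the axiom for a generalized confluence (Geach) condition; its first-order frame correspondent is \forall x \forall y \forall z ((x R^2 y \wedge xRz) \to \exists w (y R^2 w \wedge zRw)).
F1: holds.
F2: fails — bR²a, bRc but no w with aR²w and cRw.
F3: fails — sR²u, sRs but no w* with uR²w* and sRw*.
F4: holds.
F5: fails — aR²a, aRc but no w with aR²w and cRw.
Valid on: F1, F4.

F1, F4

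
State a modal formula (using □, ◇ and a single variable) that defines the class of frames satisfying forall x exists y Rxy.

This is seriality; the standard corresponding axiom is D: □ψ → ◇ψ.
Suppose □ψ→◇ψ is valid. At any x set V(ψ)=W. Then □ψ at x, so ◇ψ at x, so x has a successor.

□ψ → ◇ψ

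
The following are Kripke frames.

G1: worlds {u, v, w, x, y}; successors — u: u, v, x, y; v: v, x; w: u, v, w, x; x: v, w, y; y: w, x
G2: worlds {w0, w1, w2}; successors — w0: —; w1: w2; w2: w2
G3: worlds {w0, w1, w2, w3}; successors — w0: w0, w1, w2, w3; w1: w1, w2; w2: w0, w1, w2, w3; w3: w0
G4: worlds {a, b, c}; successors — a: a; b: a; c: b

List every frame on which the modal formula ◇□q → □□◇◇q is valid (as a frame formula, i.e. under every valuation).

G1, G2, G3, G4

Frame correspondent (Sahlqvist): ∀x ∀y ∀z ((xRy ∧ xR²z) → ∃w (yRw ∧ zR²w)) — i.e. a generalized confluence (Geach) condition.
G1: ✓.
G2: ✓.
G3: ✓.
G4: ✓.
Valid on: G1, G2, G3, G4.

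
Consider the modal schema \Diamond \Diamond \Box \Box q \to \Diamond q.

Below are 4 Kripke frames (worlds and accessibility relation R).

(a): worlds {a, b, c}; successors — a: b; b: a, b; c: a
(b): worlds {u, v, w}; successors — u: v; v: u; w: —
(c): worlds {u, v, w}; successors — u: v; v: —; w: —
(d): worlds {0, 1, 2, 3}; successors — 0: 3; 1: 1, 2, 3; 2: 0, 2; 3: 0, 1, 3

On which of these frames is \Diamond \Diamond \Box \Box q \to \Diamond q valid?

(a), (c), (d)

The schema corresponds to a generalized confluence (Geach) condition: \forall x \forall y (x R^2 y \to \exists w (y R^2 w \wedge xRw)).
(a): condition met.
(b): fails — uR²u but no t with uR²t and uRt.
(c): condition met.
(d): condition met.
Valid on: (a), (c), (d).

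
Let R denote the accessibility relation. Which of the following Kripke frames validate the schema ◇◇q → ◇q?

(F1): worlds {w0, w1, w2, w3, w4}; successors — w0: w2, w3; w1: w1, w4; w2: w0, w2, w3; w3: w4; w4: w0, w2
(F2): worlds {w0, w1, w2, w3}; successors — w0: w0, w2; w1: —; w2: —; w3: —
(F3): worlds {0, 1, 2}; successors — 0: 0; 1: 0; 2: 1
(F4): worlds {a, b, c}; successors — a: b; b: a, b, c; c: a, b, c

This is the axiom for transitivity; its first-order frame correspondent is ∀x ∀y ∀z (Rxy ∧ Ryz → Rxz).
(F1): fails — Rw4w2 and Rw2w3 but not Rw4w3.
(F2): satisfies the condition.
(F3): fails — R21 and R10 but not R20.
(F4): fails — Rab and Rbc but not Rac.
Valid on: (F2).

(F2)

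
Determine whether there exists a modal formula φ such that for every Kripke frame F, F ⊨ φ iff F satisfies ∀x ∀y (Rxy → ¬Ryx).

No — not modally definable

If a class were modally definable it would be closed under surjective bounded morphisms (Goldblatt–Thomason).
The 4-cycle (worlds 0,1,2,3 with 0→1→2→3→0) is asymmetric. Mapping every world to a single reflexive point • is a surjective bounded morphism, and the reflexive point is not asymmetric (R•• but asymmetry requires ¬R••).
So the class is not modally definable.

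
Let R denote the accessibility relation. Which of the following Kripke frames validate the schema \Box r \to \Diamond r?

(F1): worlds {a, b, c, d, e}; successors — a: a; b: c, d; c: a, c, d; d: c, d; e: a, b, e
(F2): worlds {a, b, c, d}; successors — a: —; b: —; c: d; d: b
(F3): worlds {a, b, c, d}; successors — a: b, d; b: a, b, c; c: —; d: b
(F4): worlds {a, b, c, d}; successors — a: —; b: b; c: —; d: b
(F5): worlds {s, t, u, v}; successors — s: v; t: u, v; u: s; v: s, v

(F1), (F5)

This is the axiom for seriality; its first-order frame correspondent is \forall x \exists y Rxy.
(F1): ✓.
(F2): fails — world a has no successor.
(F3): fails — world c has no successor.
(F4): fails — world a has no successor.
(F5): ✓.
Valid on: (F1), (F5).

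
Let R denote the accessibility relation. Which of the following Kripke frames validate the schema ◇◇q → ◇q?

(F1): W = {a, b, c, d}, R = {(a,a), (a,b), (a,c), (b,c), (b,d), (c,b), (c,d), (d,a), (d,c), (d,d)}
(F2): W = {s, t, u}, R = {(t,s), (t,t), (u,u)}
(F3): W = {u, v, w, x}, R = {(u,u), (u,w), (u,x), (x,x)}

(F2), (F3)

This is the axiom for transitivity; its first-order frame correspondent is ∀x ∀y ∀z (Rxy ∧ Ryz → Rxz).
(F1): fails — Rbc and Rcb but not Rbb.
(F2): ✓.
(F3): ✓.
Valid on: (F2), (F3).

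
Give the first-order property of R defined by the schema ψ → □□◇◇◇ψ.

This is a Sahlqvist (Geach-type) schema ◇^0□^0ψ → □^2◇^3ψ.
First-order correspondent: ∀x ∀z (xR²z → ∃w (x = w ∧ zR³w)).

∀x ∀z (xR²z → ∃w (x = w ∧ zR³w))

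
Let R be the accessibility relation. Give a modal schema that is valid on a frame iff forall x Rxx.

The condition is reflexivity. The T schema □ψ → ψ defines it.
Suppose □ψ→ψ is valid. At any x set V(ψ)={w : Rxw}. Then □ψ holds at x, so ψ holds at x, i.e. Rxx.

□ψ → ψ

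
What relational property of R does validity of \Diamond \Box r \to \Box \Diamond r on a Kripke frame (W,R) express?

convergence

This schema is the .2 axiom.
Its frame correspondent is convergence — \forall x \forall y \forall z (Rxy \wedge Rxz \to \exists w (Ryw \wedge Rzw)).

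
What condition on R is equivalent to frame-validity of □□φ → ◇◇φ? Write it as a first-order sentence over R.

This is a Sahlqvist (Geach-type) schema ◇^0□^2φ → □^0◇^2φ.
Minimal-valuation argument: fix x; take any y with xR^0y and any z with xR^0z. Set V(φ) to the set of worlds R-reachable from y in exactly 2 steps. Then □^2φ holds at y, so the antecedent holds at x; validity forces ◇^2φ at z, giving a w with zR^2w and yR^2w.
First-order correspondent: ∀x ∃w (xR²w ∧ xR²w).

∀x ∃w (xR²w ∧ xR²w)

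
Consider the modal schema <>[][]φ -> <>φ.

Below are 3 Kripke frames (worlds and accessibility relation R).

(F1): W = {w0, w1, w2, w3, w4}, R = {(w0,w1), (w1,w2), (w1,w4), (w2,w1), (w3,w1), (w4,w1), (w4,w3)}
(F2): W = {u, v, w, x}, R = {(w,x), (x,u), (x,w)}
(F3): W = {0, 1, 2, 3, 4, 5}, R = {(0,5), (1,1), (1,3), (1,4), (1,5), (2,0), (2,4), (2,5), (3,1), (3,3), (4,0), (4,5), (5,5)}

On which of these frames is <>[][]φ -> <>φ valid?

(F3)

The schema corresponds to a generalized confluence (Geach) condition: forall x forall y (xRy -> exists w (y R^2 w & xRw)).
(F1): fails — w4Rw3 but no w with w3R²w and w4Rw.
(F2): fails — xRu but no t with uR²t and xRt.
(F3): holds.
Valid on: (F3).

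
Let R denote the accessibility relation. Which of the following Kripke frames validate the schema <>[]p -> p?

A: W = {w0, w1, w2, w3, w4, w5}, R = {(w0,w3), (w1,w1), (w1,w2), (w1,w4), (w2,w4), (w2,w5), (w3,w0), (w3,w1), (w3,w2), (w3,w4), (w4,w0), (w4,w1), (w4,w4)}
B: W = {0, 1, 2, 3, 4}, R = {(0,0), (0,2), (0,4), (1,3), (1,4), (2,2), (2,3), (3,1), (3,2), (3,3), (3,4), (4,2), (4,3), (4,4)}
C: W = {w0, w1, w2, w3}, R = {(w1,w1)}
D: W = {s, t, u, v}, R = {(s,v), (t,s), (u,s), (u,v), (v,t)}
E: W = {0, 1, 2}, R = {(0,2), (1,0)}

This is the axiom for symmetry; its first-order frame correspondent is forall x forall y (Rxy -> Ryx).
A: fails — Rw1w2 but not Rw2w1.
B: fails — R02 but not R20.
C: holds.
D: fails — Ruv but not Rvu.
E: fails — R10 but not R01.

C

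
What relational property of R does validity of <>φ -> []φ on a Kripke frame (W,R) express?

Partial functionality

This is the CD axiom.
It corresponds to partial functionality: forall x forall y forall z (Rxy & Rxz -> y = z).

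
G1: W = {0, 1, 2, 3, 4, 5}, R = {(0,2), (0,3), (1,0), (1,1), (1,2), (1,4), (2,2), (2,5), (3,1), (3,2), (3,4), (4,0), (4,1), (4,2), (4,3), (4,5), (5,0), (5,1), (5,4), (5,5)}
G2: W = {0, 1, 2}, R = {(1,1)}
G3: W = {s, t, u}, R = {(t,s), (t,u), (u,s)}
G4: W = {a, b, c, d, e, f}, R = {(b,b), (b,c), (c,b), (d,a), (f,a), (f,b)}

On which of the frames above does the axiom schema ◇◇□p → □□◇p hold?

Frame correspondent (Sahlqvist): ∀x ∀y ∀z ((xR²y ∧ xR²z) → ∃w (yRw ∧ zRw)) — i.e. a generalized confluence (Geach) condition.
G1: fails — 1R²0, 1R²5 but no w with 0Rw and 5Rw.
G2: condition met.
G3: fails — tR²s, tR²s but no w with sRw and sRw.
G4: condition met.
Valid on: G2, G4.

G2, G4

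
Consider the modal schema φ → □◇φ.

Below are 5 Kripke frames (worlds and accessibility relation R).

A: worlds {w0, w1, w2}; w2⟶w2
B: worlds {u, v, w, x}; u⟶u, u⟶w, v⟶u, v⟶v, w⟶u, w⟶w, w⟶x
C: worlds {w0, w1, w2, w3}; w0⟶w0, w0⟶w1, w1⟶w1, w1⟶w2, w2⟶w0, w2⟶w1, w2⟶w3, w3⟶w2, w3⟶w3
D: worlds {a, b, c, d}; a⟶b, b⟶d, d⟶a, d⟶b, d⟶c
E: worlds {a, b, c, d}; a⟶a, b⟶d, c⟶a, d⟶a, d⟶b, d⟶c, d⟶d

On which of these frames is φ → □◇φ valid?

This is the axiom for symmetry; its first-order frame correspondent is ∀x ∀y (Rxy → Ryx).
A: ✓.
B: fails — Rwx but not Rxw.
C: fails — Rw0w1 but not Rw1w0.
D: fails — Rdc but not Rcd.
E: fails — Rdc but not Rcd.
Valid on: A.

A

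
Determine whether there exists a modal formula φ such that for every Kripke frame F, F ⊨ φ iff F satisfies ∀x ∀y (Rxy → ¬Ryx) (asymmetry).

Any modally definable frame class is closed under surjective bounded morphisms.
The 4-cycle (worlds s,t,u,v with s→t→u→v→s) is asymmetric. Mapping every world to a single reflexive point • is a surjective bounded morphism, and the reflexive point is not asymmetric (R•• but asymmetry requires ¬R••).
So no modal formula (or set of formulas) defines exactly the asymmetric frames.

Not definable by any modal formula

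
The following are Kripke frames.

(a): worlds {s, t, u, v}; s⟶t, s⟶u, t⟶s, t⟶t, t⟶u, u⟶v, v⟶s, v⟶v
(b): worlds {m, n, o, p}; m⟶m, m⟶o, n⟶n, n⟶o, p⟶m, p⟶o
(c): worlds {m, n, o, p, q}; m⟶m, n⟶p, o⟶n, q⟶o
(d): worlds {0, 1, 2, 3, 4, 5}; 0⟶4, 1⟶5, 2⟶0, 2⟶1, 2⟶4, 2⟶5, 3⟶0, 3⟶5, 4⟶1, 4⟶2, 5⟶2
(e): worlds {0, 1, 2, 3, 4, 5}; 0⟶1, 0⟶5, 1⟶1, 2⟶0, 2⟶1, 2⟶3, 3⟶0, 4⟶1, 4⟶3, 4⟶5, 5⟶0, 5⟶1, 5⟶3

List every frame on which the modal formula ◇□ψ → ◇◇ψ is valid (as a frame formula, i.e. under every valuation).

(a), (d), (e)

This is the axiom for a generalized confluence (Geach) condition; its first-order frame correspondent is ∀x ∀y (xRy → ∃w (yRw ∧ xR²w)).
(a): condition met.
(b): fails — mRo but no w with oRw and mR²w.
(c): fails — nRp but no w with pRw and nR²w.
(d): condition met.
(e): condition met.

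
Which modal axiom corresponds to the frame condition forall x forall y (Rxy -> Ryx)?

The condition is symmetry. The B schema s → □◇s defines it.
Suppose s→□◇s is valid. Take Rxy and set V(s)={x}. Then s at x, so □◇s at x, so ◇s at y, so some z with Ryz has s; z=x, i.e. Ryx.

s → □◇s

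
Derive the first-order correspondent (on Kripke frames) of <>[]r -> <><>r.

forall x forall y (xRy -> exists w (yRw & x R^2 w))

This is a Sahlqvist (Geach-type) schema ◇^1□^1r → □^0◇^2r.
Minimal-valuation argument: fix x; take any y with xR^1y and any z with xR^0z. Set V(r) to the set of worlds R-reachable from y in exactly 1 step. Then □^1r holds at y, so the antecedent holds at x; validity forces ◇^2r at z, giving a w with zR^2w and yR^1w.
First-order correspondent: forall x forall y (xRy -> exists w (yRw & x R^2 w)).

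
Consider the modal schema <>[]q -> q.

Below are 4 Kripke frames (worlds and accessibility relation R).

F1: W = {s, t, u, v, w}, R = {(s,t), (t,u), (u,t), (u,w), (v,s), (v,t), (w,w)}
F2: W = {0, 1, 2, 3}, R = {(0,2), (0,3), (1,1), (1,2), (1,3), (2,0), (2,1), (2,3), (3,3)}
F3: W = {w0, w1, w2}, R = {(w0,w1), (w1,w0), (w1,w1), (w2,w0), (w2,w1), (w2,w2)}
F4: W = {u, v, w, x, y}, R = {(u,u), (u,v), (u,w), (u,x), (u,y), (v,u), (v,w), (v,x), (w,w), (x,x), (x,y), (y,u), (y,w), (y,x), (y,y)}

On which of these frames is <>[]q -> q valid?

Frame correspondent (Sahlqvist): forall x forall y (Rxy -> Ryx) — i.e. symmetry.
F1: fails — Ruw but not Rwu.
F2: fails — R23 but not R32.
F3: fails — Rw2w1 but not Rw1w2.
F4: fails — Ruw but not Rwu.
Valid on no frame.

none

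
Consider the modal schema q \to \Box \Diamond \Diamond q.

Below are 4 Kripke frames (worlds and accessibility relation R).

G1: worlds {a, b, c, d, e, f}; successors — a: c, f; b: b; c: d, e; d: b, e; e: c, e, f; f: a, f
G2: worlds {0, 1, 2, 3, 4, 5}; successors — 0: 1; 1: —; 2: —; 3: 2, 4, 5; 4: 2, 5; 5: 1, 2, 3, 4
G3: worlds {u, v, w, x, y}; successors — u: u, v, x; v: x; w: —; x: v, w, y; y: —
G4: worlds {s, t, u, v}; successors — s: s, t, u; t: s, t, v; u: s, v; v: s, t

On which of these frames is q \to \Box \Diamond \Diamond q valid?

The schema corresponds to a generalized confluence (Geach) condition: \forall x \forall z (xRz \to \exists w (x = w \wedge z R^2 w)).
G1: fails — aRc but no w with a=w and cR²w.
G2: fails — 0R1 but no w with 0=w and 1R²w.
G3: fails — uRv but no t with u=t and vR²t.
G4: satisfies the condition.
Valid on: G4.

G4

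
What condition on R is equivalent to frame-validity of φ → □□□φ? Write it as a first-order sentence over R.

∀x ∀z (xR³z → ∃w (x = w ∧ z = w))

This is a Sahlqvist (Geach-type) schema ◇^0□^0φ → □^3◇^0φ.
First-order correspondent: ∀x ∀z (xR³z → ∃w (x = w ∧ z = w)).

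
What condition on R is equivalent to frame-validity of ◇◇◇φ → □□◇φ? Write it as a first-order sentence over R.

This is a Sahlqvist (Geach-type) schema ◇^3□^0φ → □^2◇^1φ.
First-order correspondent: ∀x ∀y ∀z ((xR³y ∧ xR²z) → ∃w (y = w ∧ zRw)).

∀x ∀y ∀z ((xR³y ∧ xR²z) → ∃w (y = w ∧ zRw))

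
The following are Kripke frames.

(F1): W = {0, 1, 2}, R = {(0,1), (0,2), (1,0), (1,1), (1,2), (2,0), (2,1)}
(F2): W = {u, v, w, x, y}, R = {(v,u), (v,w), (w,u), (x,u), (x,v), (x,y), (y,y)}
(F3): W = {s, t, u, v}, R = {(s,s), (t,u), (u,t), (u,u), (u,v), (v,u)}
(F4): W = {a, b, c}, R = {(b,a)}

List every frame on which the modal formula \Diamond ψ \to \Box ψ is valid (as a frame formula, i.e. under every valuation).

This is the axiom for partial functionality; its first-order frame correspondent is \forall x \forall y \forall z (Rxy \wedge Rxz \to y = z).
(F1): fails — 0 sees both 1 and 2.
(F2): fails — v sees both u and w.
(F3): fails — u sees both t and u.
(F4): ✓.

(F4)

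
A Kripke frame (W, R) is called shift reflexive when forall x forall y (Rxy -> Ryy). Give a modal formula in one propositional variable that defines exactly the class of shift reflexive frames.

□(□ψ → ψ)

This is shift-reflexivity; the standard corresponding axiom is T□: □(□ψ → ψ).
Suppose □(□ψ→ψ) is valid. Take Rxy and set V(ψ)={w : Ryw}. Then at y, □ψ holds; since □(□ψ→ψ) at x, □ψ→ψ at y, so ψ at y, i.e. Ryy.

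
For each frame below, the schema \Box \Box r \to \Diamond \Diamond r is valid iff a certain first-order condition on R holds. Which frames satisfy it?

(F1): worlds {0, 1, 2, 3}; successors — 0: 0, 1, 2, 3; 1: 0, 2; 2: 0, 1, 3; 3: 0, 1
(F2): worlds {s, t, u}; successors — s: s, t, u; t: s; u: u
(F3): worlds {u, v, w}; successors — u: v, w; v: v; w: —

Frame correspondent (Sahlqvist): \forall x \exists w (x R^2 w \wedge x R^2 w) — i.e. a generalized confluence (Geach) condition.
(F1): satisfies the condition.
(F2): satisfies the condition.
(F3): fails — at w but no t with wR²t and wR²t.
Valid on: (F1), (F2).

(F1), (F2)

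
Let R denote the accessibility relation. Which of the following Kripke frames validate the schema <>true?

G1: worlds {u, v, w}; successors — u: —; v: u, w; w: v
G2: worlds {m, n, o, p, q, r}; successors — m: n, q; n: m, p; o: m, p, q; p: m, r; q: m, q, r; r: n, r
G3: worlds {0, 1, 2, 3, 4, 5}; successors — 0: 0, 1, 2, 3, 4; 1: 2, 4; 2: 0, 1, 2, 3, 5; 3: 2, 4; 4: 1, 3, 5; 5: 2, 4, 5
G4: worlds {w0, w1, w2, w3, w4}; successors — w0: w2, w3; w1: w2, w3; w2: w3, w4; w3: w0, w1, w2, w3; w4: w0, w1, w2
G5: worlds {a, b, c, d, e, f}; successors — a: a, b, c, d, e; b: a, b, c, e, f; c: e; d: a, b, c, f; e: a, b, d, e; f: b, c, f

G2, G3, G4, G5

This is the axiom for seriality; its first-order frame correspondent is forall x exists y Rxy.
G1: fails — world u has no successor.
G2: holds.
G3: holds.
G4: holds.
G5: holds.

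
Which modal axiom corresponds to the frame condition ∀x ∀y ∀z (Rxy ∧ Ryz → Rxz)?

□q → □□q

The condition is transitivity. The 4 schema □q → □□q defines it.
Suppose □q→□□q is valid. Take Rxy, Ryz and set V(q)={w : Rxw}. Then □q at x, so □□q at x, so □q at y, so q at z, i.e. Rxz.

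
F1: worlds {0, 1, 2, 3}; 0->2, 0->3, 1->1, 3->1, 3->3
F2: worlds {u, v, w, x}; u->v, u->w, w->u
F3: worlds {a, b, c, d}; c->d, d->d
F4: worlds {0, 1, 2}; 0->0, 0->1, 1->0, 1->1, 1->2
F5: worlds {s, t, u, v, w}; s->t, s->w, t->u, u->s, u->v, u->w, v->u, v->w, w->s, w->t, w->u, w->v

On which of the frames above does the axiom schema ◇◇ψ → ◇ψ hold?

This is the axiom for a generalized confluence (Geach) condition; its first-order frame correspondent is ∀x ∀y (xR²y → ∃w (y = w ∧ xRw)).
F1: fails — 0R²1 but no w with 1=w and 0Rw.
F2: fails — uR²u but no t with u=t and uRt.
F3: holds.
F4: fails — 0R²2 but no w with 2=w and 0Rw.
F5: fails — sR²s but no w* with s=w* and sRw*.

F3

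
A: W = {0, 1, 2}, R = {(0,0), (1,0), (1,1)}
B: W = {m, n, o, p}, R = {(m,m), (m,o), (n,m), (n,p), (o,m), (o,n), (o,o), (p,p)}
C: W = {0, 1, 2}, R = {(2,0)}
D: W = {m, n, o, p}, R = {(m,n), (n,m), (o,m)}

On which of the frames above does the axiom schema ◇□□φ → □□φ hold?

C

Frame correspondent (Sahlqvist): ∀x ∀y ∀z ((xRy ∧ xR²z) → ∃w (yR²w ∧ z = w)) — i.e. a generalized confluence (Geach) condition.
A: fails — 1R0, 1R²1 but no w with 0R²w and 1=w.
B: fails — nRm, nR²p but no w with mR²w and p=w.
C: holds.
D: fails — mRn, mR²m but no w with nR²w and m=w.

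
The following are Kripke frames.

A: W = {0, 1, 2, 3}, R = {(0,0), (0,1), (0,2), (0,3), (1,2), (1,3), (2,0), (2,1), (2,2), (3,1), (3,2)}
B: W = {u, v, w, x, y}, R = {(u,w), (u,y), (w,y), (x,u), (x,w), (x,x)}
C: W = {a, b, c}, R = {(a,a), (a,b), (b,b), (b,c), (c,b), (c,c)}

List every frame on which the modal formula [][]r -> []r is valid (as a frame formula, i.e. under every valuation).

C

The schema corresponds to density: forall x forall y (Rxy -> exists z (Rxz & Rzy)).
A: fails — R13 but no z with R1z and Rz3.
B: fails — Ruw but no z with Ruz and Rzw.
C: ✓.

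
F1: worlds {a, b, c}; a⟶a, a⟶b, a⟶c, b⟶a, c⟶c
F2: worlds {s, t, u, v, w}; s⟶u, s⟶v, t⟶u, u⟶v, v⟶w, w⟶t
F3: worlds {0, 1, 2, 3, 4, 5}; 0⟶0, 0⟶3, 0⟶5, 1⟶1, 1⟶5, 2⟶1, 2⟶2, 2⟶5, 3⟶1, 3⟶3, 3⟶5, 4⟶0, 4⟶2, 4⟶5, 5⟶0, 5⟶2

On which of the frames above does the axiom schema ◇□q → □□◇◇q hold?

F3

Frame correspondent (Sahlqvist): ∀x ∀y ∀z ((xRy ∧ xR²z) → ∃w (yRw ∧ zR²w)) — i.e. a generalized confluence (Geach) condition.
F1: fails — aRb, aR²c but no w with bRw and cR²w.
F2: fails — sRu, sR²v but no w* with uRw* and vR²w*.
F3: ✓.
Valid on: F3.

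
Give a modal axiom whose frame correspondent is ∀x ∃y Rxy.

□r → ◇r

The condition is seriality. The D schema □r → ◇r defines it.
Suppose □r→◇r is valid. At any x set V(r)=W. Then □r at x, so ◇r at x, so x has a successor.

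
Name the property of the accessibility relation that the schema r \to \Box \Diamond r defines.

symmetry: \forall x \forall y (Rxy \to Ryx)

Suppose r→□◇r is valid. Take Rxy and set V(r)={x}. Then r at x, so □◇r at x, so ◇r at y, so some z with Ryz has r; z=x, i.e. Ryx.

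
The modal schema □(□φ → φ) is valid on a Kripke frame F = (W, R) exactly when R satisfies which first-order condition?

This schema is the T□ axiom.
Its frame correspondent is shift-reflexivity — ∀x ∀y (Rxy → Ryy).

shift-reflexivity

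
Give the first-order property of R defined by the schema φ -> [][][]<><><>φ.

forall x forall z (x R^3 z -> exists w (x = w & z R^3 w))

This is a Sahlqvist (Geach-type) schema ◇^0□^0φ → □^3◇^3φ.
Minimal-valuation argument: fix x; take any y with xR^0y and any z with xR^3z. Set V(φ) to the set of worlds R-reachable from y in exactly 0 steps. Then □^0φ holds at y, so the antecedent holds at x; validity forces ◇^3φ at z, giving a w with zR^3w and yR^0w.
First-order correspondent: forall x forall z (x R^3 z -> exists w (x = w & z R^3 w)).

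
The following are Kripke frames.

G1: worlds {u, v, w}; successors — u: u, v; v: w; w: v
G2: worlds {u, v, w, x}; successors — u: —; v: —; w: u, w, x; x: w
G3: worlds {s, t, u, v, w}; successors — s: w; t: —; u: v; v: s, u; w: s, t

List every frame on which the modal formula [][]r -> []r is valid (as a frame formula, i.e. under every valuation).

G2

This is the axiom for density; its first-order frame correspondent is forall x forall y (Rxy -> exists z (Rxz & Rzy)).
G1: fails — Rvw but no z with Rvz and Rzw.
G2: holds.
G3: fails — Ruv but no z with Ruz and Rzv.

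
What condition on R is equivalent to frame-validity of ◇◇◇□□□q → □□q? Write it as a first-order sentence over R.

∀x ∀y ∀z ((xR³y ∧ xR²z) → ∃w (yR³w ∧ z = w))

This is a Sahlqvist (Geach-type) schema ◇^3□^3q → □^2◇^0q.
First-order correspondent: ∀x ∀y ∀z ((xR³y ∧ xR²z) → ∃w (yR³w ∧ z = w)).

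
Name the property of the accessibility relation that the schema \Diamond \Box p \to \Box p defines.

the Euclidean property: \forall x \forall y \forall z (Rxy \wedge Rxz \to Ryz)

This is frame-equivalent to ◇p → □◇p (substitute ¬p for p and contrapose).
Suppose ◇p→□◇p is valid. Take Rxy, Rxz and set V(p)={y}. Then ◇p at x, so □◇p at x, so ◇p at z, so some w with Rzw has p; w=y, i.e. Rzy. By symmetry of the argument, Ryz.
Conversely, any frame satisfying \forall x \forall y \forall z (Rxy \wedge Rxz \to Ryz) validates the schema.
So the correspondent is the Euclidean property.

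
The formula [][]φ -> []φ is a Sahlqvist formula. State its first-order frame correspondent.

density

Suppose □□φ→□φ is valid. Take Rxy and set V(φ)={w : xR²w}. Then □□φ at x, so □φ at x, so φ at y, i.e. ∃z(Rxz∧Rzy).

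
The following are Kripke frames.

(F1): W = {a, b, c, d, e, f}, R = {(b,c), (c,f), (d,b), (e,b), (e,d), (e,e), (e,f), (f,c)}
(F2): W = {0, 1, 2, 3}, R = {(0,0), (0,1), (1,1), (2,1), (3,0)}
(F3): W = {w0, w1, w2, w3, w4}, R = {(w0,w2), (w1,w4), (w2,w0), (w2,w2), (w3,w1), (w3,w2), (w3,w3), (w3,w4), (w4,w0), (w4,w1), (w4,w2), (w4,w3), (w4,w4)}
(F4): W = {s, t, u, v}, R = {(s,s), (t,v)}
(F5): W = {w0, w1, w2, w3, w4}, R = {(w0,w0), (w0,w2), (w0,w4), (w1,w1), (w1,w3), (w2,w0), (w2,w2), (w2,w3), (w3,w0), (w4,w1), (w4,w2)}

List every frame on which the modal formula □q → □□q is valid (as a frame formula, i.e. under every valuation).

This is the axiom for transitivity; its first-order frame correspondent is ∀x ∀y ∀z (Rxy ∧ Ryz → Rxz).
(F1): fails — Rbc and Rcf but not Rbf.
(F2): fails — R30 and R01 but not R31.
(F3): fails — Rw3w2 and Rw2w0 but not Rw3w0.
(F4): holds.
(F5): fails — Rw0w4 and Rw4w1 but not Rw0w1.
Valid on: (F4).

(F4)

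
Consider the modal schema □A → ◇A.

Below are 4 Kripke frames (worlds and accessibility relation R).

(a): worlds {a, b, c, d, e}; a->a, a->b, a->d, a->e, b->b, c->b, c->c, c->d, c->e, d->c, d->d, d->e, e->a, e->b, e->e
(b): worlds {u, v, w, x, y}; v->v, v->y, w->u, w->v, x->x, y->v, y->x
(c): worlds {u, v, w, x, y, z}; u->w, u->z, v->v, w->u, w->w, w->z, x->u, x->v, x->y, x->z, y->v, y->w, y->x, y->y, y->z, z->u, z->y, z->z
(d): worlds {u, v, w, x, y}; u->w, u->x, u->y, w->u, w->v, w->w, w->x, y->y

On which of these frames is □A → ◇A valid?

This is the axiom for seriality; its first-order frame correspondent is ∀x ∃y Rxy.
(a): ✓.
(b): fails — world u has no successor.
(c): ✓.
(d): fails — world v has no successor.

(a), (c)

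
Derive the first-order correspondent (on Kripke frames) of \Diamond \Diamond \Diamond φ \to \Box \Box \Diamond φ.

This is a Sahlqvist (Geach-type) schema ◇^3□^0φ → □^2◇^1φ.
Minimal-valuation argument: fix x; take any y with xR^3y and any z with xR^2z. Set V(φ) to the set of worlds R-reachable from y in exactly 0 steps. Then □^0φ holds at y, so the antecedent holds at x; validity forces ◇^1φ at z, giving a w with zR^1w and yR^0w.
First-order correspondent: \forall x \forall y \forall z ((x R^3 y \wedge x R^2 z) \to \exists w (y = w \wedge zRw)).

\forall x \forall y \forall z ((x R^3 y \wedge x R^2 z) \to \exists w (y = w \wedge zRw))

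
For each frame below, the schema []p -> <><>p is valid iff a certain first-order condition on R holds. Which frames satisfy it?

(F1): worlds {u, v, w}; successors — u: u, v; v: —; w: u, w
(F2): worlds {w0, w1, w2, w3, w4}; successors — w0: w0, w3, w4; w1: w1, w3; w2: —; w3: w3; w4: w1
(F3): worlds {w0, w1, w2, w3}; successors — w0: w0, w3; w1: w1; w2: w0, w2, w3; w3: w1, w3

Frame correspondent (Sahlqvist): forall x exists w (xRw & x R^2 w) — i.e. a generalized confluence (Geach) condition.
(F1): fails — at v but no t with vRt and vR²t.
(F2): fails — at w2 but no w with w2Rw and w2R²w.
(F3): condition met.
Valid on: (F3).

(F3)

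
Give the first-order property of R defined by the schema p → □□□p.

∀x ∀z (xR³z → ∃w (x = w ∧ z = w))

This is a Sahlqvist (Geach-type) schema ◇^0□^0p → □^3◇^0p.
Minimal-valuation argument: fix x; take any y with xR^0y and any z with xR^3z. Set V(p) to the set of worlds R-reachable from y in exactly 0 steps. Then □^0p holds at y, so the antecedent holds at x; validity forces ◇^0p at z, giving a w with zR^0w and yR^0w.
First-order correspondent: ∀x ∀z (xR³z → ∃w (x = w ∧ z = w)).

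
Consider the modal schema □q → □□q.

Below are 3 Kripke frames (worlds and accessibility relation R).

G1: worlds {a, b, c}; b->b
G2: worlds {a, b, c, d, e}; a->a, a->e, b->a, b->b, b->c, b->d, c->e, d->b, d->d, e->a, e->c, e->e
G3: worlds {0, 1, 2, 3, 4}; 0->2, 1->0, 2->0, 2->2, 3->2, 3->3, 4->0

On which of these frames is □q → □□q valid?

Frame correspondent (Sahlqvist): ∀x ∀y ∀z (Rxy ∧ Ryz → Rxz) — i.e. transitivity.
G1: condition met.
G2: fails — Rbc and Rce but not Rbe.
G3: fails — R10 and R02 but not R12.
Valid on: G1.

G1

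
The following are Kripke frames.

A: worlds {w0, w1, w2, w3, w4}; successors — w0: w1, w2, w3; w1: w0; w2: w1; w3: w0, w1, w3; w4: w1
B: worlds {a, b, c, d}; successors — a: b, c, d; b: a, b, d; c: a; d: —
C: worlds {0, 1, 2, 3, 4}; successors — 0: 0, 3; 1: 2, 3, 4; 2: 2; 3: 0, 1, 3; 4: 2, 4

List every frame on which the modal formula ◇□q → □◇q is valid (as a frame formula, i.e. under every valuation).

This is the axiom for convergence; its first-order frame correspondent is ∀x ∀y ∀z (Rxy ∧ Rxz → ∃w (Ryw ∧ Rzw)).
A: fails — Rw0w1 and Rw0w2 but w1 and w2 have no common successor.
B: fails — Rab and Rad but b and d have no common successor.
C: fails — R12 and R13 but 2 and 3 have no common successor.

none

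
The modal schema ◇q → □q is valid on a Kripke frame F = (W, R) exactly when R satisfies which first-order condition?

partial functionality: ∀x ∀y ∀z (Rxy ∧ Rxz → y = z)

Suppose ◇q→□q is valid. Take Rxy, Rxz and set V(q)={y}. Then ◇q at x, so □q at x, so q at z, i.e. z=y.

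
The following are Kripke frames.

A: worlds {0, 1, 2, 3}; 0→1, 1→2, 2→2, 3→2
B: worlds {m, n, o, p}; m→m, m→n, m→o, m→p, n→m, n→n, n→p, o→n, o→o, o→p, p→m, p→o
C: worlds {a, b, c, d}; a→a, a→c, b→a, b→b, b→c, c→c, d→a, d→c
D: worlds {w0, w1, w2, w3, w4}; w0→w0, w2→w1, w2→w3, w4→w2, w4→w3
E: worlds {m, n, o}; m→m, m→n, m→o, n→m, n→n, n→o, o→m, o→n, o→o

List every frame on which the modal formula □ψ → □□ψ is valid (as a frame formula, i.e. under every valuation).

Frame correspondent (Sahlqvist): ∀x ∀y ∀z (Rxy ∧ Ryz → Rxz) — i.e. transitivity.
A: fails — R01 and R12 but not R02.
B: fails — Ron and Rnm but not Rom.
C: satisfies the condition.
D: fails — Rw4w2 and Rw2w1 but not Rw4w1.
E: satisfies the condition.

C, E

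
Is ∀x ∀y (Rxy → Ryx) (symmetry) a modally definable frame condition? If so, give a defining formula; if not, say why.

Yes: it is symmetry, defined by the B schema q → □◇q.

Definable; q → □◇q defines it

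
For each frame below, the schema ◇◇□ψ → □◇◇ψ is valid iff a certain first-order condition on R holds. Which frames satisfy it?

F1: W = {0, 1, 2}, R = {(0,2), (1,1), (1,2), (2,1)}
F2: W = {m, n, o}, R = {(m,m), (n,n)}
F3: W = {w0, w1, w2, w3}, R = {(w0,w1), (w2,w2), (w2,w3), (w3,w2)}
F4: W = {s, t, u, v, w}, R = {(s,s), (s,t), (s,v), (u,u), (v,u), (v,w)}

F1, F2, F3

This is the axiom for a generalized confluence (Geach) condition; its first-order frame correspondent is ∀x ∀y ∀z ((xR²y ∧ xRz) → ∃w (yRw ∧ zR²w)).
F1: condition met.
F2: condition met.
F3: condition met.
F4: fails — sR²s, sRt but no w* with sRw* and tR²w*.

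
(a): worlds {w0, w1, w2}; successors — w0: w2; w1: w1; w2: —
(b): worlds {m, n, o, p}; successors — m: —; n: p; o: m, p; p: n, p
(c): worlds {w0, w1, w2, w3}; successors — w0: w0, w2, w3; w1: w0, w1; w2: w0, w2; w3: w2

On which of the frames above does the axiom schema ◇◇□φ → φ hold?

Frame correspondent (Sahlqvist): ∀x ∀y (xR²y → ∃w (yRw ∧ x = w)) — i.e. a generalized confluence (Geach) condition.
(a): ✓.
(b): fails — nR²n but no w with nRw and n=w.
(c): fails — w0R²w3 but no w with w3Rw and w0=w.

(a)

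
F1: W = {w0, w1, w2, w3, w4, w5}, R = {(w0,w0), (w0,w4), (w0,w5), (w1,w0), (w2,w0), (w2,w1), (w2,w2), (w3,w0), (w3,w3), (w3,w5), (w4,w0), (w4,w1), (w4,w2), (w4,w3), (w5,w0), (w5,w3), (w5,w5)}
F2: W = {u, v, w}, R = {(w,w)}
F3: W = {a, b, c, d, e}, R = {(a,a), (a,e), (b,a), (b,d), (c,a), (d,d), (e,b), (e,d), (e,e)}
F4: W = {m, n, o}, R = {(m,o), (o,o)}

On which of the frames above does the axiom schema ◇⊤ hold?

F1, F3

Frame correspondent (Sahlqvist): ∀x ∃y Rxy — i.e. seriality.
F1: satisfies the condition.
F2: fails — world u has no successor.
F3: satisfies the condition.
F4: fails — world n has no successor.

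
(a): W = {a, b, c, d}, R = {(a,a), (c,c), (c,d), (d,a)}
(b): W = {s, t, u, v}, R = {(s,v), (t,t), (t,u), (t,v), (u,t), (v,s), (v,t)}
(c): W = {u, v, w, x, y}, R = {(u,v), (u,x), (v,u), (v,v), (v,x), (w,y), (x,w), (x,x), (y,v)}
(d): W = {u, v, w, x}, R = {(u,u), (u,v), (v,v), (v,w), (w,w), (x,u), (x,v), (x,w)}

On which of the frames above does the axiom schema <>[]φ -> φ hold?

(b)

Frame correspondent (Sahlqvist): forall x forall y (Rxy -> Ryx) — i.e. symmetry.
(a): fails — Rcd but not Rdc.
(b): satisfies the condition.
(c): fails — Rxw but not Rwx.
(d): fails — Ruv but not Rvu.
Valid on: (b).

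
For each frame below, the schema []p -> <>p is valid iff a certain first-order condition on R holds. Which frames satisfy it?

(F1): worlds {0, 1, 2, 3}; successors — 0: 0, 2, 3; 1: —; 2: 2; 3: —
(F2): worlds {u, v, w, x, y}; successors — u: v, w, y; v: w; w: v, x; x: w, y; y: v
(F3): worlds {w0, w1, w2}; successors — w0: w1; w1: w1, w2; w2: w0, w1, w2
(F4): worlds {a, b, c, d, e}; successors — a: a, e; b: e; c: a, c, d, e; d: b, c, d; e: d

(F2), (F3), (F4)

Frame correspondent (Sahlqvist): forall x exists y Rxy — i.e. seriality.
(F1): fails — world 1 has no successor.
(F2): ✓.
(F3): ✓.
(F4): ✓.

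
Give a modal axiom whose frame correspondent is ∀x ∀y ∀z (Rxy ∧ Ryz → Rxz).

The condition is transitivity. The 4 schema □s → □□s defines it.

□s → □□s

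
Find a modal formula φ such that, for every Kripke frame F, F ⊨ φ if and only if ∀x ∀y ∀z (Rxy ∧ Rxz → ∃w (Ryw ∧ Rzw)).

◇□p → □◇p

The condition is convergence. The .2 schema ◇□p → □◇p defines it.
Suppose ◇□p→□◇p is valid. Take Rxy, Rxz and set V(p)={w : Ryw}. Then □p at y so ◇□p at x, so □◇p at x, so ◇p at z, giving w with Rzw and Ryw.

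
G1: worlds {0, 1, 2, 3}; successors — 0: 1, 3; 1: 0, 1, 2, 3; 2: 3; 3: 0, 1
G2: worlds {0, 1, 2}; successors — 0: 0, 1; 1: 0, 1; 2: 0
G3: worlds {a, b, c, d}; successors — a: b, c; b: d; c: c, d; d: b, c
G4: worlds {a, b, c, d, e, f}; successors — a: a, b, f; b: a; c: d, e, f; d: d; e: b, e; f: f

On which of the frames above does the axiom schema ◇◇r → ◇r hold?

none

This is the axiom for transitivity; its first-order frame correspondent is ∀x ∀y ∀z (Rxy ∧ Ryz → Rxz).
G1: fails — R31 and R12 but not R32.
G2: fails — R20 and R01 but not R21.
G3: fails — Rcd and Rdb but not Rcb.
G4: fails — Reb and Rba but not Rea.
Valid on no frame.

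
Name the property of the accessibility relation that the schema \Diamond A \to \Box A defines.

partial functionality: \forall x \forall y \forall z (Rxy \wedge Rxz \to y = z)

Suppose ◇A→□A is valid. Take Rxy, Rxz and set V(A)={y}. Then ◇A at x, so □A at x, so A at z, i.e. z=y.
Conversely, any frame satisfying \forall x \forall y \forall z (Rxy \wedge Rxz \to y = z) validates the schema.
Frame condition: \forall x \forall y \forall z (Rxy \wedge Rxz \to y = z).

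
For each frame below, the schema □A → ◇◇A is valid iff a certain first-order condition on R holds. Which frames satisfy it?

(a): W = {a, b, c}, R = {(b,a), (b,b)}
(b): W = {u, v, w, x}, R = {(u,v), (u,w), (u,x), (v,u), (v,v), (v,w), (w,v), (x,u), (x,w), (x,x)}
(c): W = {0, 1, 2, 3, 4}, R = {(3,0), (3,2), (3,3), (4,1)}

The schema corresponds to a generalized confluence (Geach) condition: ∀x ∃w (xRw ∧ xR²w).
(a): fails — at a but no w with aRw and aR²w.
(b): satisfies the condition.
(c): fails — at 0 but no w with 0Rw and 0R²w.
Valid on: (b).

(b)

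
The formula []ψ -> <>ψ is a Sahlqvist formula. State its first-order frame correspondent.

seriality: forall x exists y Rxy

Suppose □ψ→◇ψ is valid. At any x set V(ψ)=W. Then □ψ at x, so ◇ψ at x, so x has a successor.
Conversely, any frame satisfying forall x exists y Rxy validates the schema.
Frame condition: forall x exists y Rxy.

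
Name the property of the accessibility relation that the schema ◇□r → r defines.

symmetry: ∀x ∀y (Rxy → Ryx)

This is a form of the B axiom.
Its frame correspondent is symmetry — ∀x ∀y (Rxy → Ryx).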